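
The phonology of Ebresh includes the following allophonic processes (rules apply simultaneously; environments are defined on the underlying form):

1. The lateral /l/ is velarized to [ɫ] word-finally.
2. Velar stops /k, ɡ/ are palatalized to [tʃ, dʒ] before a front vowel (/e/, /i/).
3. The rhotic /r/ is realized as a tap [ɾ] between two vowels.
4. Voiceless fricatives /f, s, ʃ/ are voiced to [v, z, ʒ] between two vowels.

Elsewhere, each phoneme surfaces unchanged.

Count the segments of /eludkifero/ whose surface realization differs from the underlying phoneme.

3

Segments that undergo a rule: /k/ → [tʃ] (rule 2); /f/ → [v] (rule 4); /r/ → [ɾ] (rule 3).
All other segments surface unchanged.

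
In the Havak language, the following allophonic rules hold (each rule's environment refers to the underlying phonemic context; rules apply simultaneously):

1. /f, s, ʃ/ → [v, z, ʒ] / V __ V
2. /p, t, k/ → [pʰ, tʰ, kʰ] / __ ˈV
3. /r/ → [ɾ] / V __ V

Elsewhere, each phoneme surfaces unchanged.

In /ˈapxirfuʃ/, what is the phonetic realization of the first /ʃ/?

/ʃ/ (word-final) is in the target of rule 1 but the environment (between two vowels) is not met → [ʃ].

[ʃ]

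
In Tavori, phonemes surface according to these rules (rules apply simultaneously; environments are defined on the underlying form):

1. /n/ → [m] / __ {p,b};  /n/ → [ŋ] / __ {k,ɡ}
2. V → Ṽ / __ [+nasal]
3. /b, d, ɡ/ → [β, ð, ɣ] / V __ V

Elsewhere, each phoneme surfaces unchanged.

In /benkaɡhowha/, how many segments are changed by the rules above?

Segments that undergo a rule: /e/ → [ẽ] (rule 2); /n/ → [ŋ] (rule 1).
All other segments surface unchanged.

2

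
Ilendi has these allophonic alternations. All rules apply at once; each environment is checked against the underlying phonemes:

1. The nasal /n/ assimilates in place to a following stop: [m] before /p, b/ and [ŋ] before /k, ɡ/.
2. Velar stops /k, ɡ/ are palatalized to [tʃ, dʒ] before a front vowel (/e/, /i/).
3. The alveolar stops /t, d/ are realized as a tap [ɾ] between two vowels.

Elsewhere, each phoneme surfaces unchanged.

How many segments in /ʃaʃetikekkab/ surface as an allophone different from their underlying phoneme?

2

Segments that undergo a rule: /t/ → [ɾ] (rule 3); /k/ → [tʃ] (rule 2).
All other segments surface unchanged.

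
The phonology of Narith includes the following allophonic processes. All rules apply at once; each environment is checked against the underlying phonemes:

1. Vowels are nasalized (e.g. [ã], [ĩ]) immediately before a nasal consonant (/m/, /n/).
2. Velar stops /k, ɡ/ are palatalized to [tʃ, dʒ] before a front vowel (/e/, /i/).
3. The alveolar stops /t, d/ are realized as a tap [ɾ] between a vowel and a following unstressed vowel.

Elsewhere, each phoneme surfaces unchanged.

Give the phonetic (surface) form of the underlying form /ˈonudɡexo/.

/o/ — word-initial, before a nasal consonant — surfaces as [õ] (rule 1).
/n/ stays [n].
/u/ (between /n/ and /d/) fails the environment for rule 1, so it stays [u].
/d/ (between /u/ and /ɡ/): rule 3 targets it, but not between a vowel and a following unstressed vowel → unchanged [d].
/ɡ/ (between /d/ and /e/): before a front vowel, so rule 2 applies → [dʒ].
/e/ (between /ɡ/ and /x/) is in the target of rule 1 but the environment (before a nasal consonant) is not met → [e].
/x/ (between /e/ and /o/): no rule targets it → [x].
/o/ (word-final): rule 1 targets it, but not before a nasal consonant → unchanged [o].

[ˈõnuddʒexo]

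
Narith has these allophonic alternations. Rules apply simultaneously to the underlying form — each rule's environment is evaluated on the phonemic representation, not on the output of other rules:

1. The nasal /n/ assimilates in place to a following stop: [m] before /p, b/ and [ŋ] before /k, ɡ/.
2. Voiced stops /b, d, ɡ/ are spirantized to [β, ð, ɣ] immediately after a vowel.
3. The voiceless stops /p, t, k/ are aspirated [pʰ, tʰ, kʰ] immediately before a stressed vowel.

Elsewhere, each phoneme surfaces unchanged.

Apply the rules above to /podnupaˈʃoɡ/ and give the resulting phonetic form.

/p/ (word-initial): rule 3 targets it, but not immediately before a stressed vowel → unchanged [p].
/o/ — not in any rule's target class → [o].
/d/ (between /o/ and /n/) occurs immediately after a vowel → [ð] by rule 2.
/n/ (between /d/ and /u/) fails the environment for rule 1, so it stays [n].
/u/ (between /n/ and /p/): no rule targets it → [u].
/p/ — between /u/ and /a/; rule 3 does not apply here → [p].
/a/ — not in any rule's target class → [a].
/ʃ/ (between /a/ and /o/): no rule targets it → [ʃ].
/o/ stays [o].
/ɡ/ meets the environment for rule 2 (immediately after a vowel) → [ɣ].

[poðnupaˈʃoɣ]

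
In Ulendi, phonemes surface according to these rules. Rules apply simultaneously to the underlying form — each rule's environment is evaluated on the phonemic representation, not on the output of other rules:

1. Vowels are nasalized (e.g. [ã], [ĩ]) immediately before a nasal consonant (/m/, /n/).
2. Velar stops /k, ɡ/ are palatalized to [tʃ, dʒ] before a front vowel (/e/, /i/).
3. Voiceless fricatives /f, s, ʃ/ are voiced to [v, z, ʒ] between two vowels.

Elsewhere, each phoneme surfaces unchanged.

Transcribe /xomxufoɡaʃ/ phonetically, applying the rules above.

/x/ stays [x].
/o/ — between /x/ and /m/, before a nasal consonant — surfaces as [õ] (rule 1).
/m/ — not in any rule's target class → [m].
/x/ (between /m/ and /u/): no rule targets it → [x].
/u/ (between /x/ and /f/) fails the environment for rule 1, so it stays [u].
/f/ — between /u/ and /o/, between two vowels — surfaces as [v] (rule 3).
/o/ (between /f/ and /ɡ/) is in the target of rule 1 but the environment (before a nasal consonant) is not met → [o].
/ɡ/ (between /o/ and /a/) is in the target of rule 2 but the environment (before a front vowel) is not met → [ɡ].
/a/ (between /ɡ/ and /ʃ/) fails the environment for rule 1, so it stays [a].
/ʃ/ (word-final) fails the environment for rule 3, so it stays [ʃ].

[xõmxuvoɡaʃ]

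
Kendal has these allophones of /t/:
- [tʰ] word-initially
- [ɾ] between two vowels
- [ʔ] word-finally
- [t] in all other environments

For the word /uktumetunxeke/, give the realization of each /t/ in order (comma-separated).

[t], [ɾ]

Occurrence 1 (position 3): no conditioning environment matches → elsewhere allophone [t].
Occurrence 2 (position 7): between two vowels → [ɾ].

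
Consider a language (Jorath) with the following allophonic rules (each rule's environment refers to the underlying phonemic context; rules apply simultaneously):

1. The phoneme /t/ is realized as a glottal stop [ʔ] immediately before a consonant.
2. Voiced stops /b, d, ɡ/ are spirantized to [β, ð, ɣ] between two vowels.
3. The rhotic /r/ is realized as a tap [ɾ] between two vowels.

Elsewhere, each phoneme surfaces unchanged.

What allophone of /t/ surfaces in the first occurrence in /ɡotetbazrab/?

/t/ — between /o/ and /e/; rule 1 does not apply here → [t].

[t]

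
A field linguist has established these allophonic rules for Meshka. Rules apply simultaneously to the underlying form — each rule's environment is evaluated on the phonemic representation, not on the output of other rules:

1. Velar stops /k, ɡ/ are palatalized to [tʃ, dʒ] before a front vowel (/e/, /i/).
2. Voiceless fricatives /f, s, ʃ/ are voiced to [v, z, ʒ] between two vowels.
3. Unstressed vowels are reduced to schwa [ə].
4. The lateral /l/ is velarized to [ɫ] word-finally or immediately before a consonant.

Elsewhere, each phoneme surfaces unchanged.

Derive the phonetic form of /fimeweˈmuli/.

/f/ — word-initial; rule 2 does not apply here → [f].
/i/ (between /f/ and /m/): in an unstressed syllable, so rule 3 applies → [ə].
/m/ — not in any rule's target class → [m].
/e/ (between /m/ and /w/) occurs in an unstressed syllable → [ə] by rule 3.
/w/ (between /e/ and /e/): no rule targets it → [w].
/e/ meets the environment for rule 3 (in an unstressed syllable) → [ə].
/m/ stays [m].
/u/ (between /m/ and /l/) fails the environment for rule 3, so it stays [u].
/l/ (between /u/ and /i/) fails the environment for rule 4, so it stays [l].
/i/ (word-final) occurs in an unstressed syllable → [ə] by rule 3.

[fəməwəˈmulə]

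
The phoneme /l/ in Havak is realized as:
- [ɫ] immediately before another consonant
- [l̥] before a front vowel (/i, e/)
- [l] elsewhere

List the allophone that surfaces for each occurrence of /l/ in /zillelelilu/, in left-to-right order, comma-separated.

[ɫ], [l̥], [l̥], [l̥], [l]

Occurrence 1 (position 3): immediately before another consonant → [ɫ].
Occurrence 2 (position 4): before a front vowel (/i, e/) → [l̥].
Occurrence 3 (position 6): before a front vowel (/i, e/) → [l̥].
Occurrence 4 (position 8): before a front vowel (/i, e/) → [l̥].
Occurrence 5 (position 10): no conditioning environment matches → elsewhere allophone [l].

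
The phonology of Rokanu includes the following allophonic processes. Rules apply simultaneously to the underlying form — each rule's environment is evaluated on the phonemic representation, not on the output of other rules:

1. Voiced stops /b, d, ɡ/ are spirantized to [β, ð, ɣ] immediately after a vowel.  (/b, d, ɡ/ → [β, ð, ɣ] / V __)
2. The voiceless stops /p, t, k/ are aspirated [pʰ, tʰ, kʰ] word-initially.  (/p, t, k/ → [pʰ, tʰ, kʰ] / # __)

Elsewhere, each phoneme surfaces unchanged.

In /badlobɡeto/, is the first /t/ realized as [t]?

/t/ (between /e/ and /o/) is in the target of rule 2 but the environment (word-initially) is not met → [t].
The actual realization is [t], which matches [t].

Yes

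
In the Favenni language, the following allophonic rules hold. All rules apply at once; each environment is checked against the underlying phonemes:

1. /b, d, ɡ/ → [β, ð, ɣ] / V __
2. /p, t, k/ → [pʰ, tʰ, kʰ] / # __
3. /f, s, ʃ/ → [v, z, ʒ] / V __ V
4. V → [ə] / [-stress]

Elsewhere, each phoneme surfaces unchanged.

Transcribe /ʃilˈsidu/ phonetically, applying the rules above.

[ʃəlˈsiðə]

/ʃ/ (word-initial) is in the target of rule 3 but the environment (between two vowels) is not met → [ʃ].
Rule 4 applies to /i/ (between /ʃ/ and /l/: in an unstressed syllable) → [ə].
/l/ (between /i/ and /s/) is unaffected → [l].
/s/ (between /l/ and /i/): rule 3 targets it, but not between two vowels → unchanged [s].
/i/ — between /s/ and /d/; rule 4 does not apply here → [i].
/d/ (between /i/ and /u/) occurs immediately after a vowel → [ð] by rule 1.
Rule 4 applies to /u/ (word-final: in an unstressed syllable) → [ə].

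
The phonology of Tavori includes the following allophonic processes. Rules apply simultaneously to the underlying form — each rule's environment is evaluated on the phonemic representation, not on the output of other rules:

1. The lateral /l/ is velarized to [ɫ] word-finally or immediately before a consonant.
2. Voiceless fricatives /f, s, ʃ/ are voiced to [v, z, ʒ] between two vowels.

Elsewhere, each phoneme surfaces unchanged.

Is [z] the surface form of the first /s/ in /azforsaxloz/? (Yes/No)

No

/s/ (between /r/ and /a/): rule 2 targets it, but not between two vowels → unchanged [s].
The actual realization is [s], not [z].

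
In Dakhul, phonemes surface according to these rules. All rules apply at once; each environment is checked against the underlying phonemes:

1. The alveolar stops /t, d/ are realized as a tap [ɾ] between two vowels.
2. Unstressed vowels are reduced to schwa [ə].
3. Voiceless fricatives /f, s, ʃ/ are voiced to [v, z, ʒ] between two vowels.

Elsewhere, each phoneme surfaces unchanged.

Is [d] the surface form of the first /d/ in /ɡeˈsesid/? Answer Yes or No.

Yes

/d/ (word-final): rule 1 targets it, but not between two vowels → unchanged [d].
The actual realization is [d], which matches [d].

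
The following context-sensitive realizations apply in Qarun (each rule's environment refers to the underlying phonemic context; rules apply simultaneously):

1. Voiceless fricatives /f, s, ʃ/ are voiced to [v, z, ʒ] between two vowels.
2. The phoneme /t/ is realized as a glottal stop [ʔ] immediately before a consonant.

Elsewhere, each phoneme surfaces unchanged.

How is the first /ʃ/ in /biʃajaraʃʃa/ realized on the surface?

/ʃ/ — between /i/ and /a/, between two vowels — surfaces as [ʒ] (rule 1).

[ʒ]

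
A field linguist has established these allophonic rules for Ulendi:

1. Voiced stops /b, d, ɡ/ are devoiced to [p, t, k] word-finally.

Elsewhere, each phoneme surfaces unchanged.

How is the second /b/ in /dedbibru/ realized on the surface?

[b]

/b/ — between /i/ and /r/; rule 1 does not apply here → [b].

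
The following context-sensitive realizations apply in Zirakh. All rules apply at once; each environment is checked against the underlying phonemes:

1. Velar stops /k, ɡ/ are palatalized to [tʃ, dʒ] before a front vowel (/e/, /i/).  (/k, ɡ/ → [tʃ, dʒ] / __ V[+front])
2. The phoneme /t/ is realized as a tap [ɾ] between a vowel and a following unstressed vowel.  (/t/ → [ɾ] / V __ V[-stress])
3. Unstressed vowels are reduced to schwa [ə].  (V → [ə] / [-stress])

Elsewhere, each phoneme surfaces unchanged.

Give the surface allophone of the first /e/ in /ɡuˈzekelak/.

[e]

/e/ (between /z/ and /k/) fails the environment for rule 3, so it stays [e].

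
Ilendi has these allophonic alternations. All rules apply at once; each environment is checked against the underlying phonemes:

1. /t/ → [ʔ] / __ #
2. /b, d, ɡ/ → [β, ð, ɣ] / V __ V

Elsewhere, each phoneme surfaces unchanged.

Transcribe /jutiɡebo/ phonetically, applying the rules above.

/j/ — not in any rule's target class → [j].
/u/ stays [u].
/t/ (between /u/ and /i/) is in the target of rule 1 but the environment (word-finally) is not met → [t].
/i/ (between /t/ and /ɡ/): no rule targets it → [i].
/ɡ/ meets the environment for rule 2 (between two vowels) → [ɣ].
/e/ (between /ɡ/ and /b/) is unaffected → [e].
/b/ meets the environment for rule 2 (between two vowels) → [β].
/o/ stays [o].

[jutiɣeβo]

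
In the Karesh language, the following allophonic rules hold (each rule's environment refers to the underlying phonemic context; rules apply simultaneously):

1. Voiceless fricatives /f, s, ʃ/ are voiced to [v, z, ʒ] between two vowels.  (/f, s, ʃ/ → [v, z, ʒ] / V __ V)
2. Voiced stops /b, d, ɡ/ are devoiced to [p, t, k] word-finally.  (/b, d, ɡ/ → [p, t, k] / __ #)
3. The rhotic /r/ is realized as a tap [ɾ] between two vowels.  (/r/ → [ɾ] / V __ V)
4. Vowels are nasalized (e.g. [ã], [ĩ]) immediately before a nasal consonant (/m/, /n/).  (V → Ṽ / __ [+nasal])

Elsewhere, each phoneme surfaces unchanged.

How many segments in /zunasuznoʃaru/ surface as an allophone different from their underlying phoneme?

Segments that undergo a rule: /u/ → [ũ] (rule 4); /s/ → [z] (rule 1); /ʃ/ → [ʒ] (rule 1); /r/ → [ɾ] (rule 3).
All other segments surface unchanged.

4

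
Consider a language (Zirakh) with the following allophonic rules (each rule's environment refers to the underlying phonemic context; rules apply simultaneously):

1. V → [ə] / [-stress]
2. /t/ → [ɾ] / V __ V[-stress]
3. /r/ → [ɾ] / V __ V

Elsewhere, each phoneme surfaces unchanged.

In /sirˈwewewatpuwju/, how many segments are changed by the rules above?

Segments that undergo a rule: /i/ → [ə] (rule 1); /e/ → [ə] (rule 1); /a/ → [ə] (rule 1); /u/ → [ə] (rule 1); /u/ → [ə] (rule 1).
All other segments surface unchanged.

5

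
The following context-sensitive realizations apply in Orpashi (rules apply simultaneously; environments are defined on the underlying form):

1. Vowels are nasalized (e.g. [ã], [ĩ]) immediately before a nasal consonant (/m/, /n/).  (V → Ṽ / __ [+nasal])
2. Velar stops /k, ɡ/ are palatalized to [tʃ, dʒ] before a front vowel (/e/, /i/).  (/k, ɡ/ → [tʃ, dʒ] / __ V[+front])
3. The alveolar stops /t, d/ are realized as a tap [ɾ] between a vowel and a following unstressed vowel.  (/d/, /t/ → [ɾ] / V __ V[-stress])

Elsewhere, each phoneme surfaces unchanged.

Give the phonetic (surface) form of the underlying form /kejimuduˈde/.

[tʃejĩmuɾuˈde]

/k/ (word-initial): before a front vowel, so rule 2 applies → [tʃ].
/e/ (between /k/ and /j/) is in the target of rule 1 but the environment (before a nasal consonant) is not met → [e].
/j/ stays [j].
/i/ meets the environment for rule 1 (before a nasal consonant) → [ĩ].
/m/ stays [m].
/u/ (between /m/ and /d/) fails the environment for rule 1, so it stays [u].
/d/ meets the environment for rule 3 (between a vowel and a following unstressed vowel) → [ɾ].
/u/ (between /d/ and /d/) fails the environment for rule 1, so it stays [u].
/d/ — between /u/ and /e/; rule 3 does not apply here → [d].
/e/ (word-final): rule 1 targets it, but not before a nasal consonant → unchanged [e].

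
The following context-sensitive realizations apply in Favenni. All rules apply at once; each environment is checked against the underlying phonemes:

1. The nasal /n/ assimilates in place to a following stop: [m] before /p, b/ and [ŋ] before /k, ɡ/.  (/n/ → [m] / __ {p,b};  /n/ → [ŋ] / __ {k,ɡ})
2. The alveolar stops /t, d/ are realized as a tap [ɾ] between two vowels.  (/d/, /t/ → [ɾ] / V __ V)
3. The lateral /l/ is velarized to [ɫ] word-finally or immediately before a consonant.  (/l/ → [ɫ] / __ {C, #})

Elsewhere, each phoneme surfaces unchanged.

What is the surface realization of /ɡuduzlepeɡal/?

/ɡ/ (word-initial): no rule targets it → [ɡ].
/u/ stays [u].
/d/ — between /u/ and /u/, between two vowels — surfaces as [ɾ] (rule 2).
/u/ stays [u].
/z/ (between /u/ and /l/) is unaffected → [z].
/l/ — between /z/ and /e/; rule 3 does not apply here → [l].
/e/ — not in any rule's target class → [e].
/p/ (between /e/ and /e/): no rule targets it → [p].
/e/ — not in any rule's target class → [e].
/ɡ/ stays [ɡ].
/a/ (between /ɡ/ and /l/): no rule targets it → [a].
/l/ meets the environment for rule 3 (word-finally or immediately before a consonant) → [ɫ].

[ɡuɾuzlepeɡaɫ]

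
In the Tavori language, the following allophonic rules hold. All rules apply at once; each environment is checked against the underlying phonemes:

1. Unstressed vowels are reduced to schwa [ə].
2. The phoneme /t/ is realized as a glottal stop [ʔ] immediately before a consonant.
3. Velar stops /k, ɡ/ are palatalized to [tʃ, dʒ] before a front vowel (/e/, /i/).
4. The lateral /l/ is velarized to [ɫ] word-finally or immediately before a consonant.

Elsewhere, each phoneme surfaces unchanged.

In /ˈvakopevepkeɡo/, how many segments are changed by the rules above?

Segments that undergo a rule: /o/ → [ə] (rule 1); /e/ → [ə] (rule 1); /e/ → [ə] (rule 1); /k/ → [tʃ] (rule 3); /e/ → [ə] (rule 1); /o/ → [ə] (rule 1).
All other segments surface unchanged.

6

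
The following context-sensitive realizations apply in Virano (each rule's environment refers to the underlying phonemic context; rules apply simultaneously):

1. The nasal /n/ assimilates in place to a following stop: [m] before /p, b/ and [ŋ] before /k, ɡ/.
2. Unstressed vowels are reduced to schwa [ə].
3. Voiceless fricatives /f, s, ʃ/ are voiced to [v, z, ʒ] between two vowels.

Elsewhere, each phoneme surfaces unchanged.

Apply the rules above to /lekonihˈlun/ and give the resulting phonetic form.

/l/ (word-initial): no rule targets it → [l].
/e/ meets the environment for rule 2 (in an unstressed syllable) → [ə].
/k/ stays [k].
/o/ — between /k/ and /n/, in an unstressed syllable — surfaces as [ə] (rule 2).
/n/ (between /o/ and /i/): rule 1 targets it, but not before a labial or velar stop → unchanged [n].
/i/ (between /n/ and /h/) occurs in an unstressed syllable → [ə] by rule 2.
/h/ — not in any rule's target class → [h].
/l/ (between /h/ and /u/) is unaffected → [l].
/u/ (between /l/ and /n/) is in the target of rule 2 but the environment (in an unstressed syllable) is not met → [u].
/n/ (word-final) fails the environment for rule 1, so it stays [n].

[ləkənəhˈlun]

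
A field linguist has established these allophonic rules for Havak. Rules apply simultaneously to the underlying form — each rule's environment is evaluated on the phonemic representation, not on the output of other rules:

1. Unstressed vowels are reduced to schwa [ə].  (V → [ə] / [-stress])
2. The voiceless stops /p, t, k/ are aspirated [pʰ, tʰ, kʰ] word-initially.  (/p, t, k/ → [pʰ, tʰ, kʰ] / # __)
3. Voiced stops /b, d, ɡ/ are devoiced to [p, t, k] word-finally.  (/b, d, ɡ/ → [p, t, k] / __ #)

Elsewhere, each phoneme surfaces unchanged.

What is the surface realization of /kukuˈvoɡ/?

/k/ — word-initial, word-initially — surfaces as [kʰ] (rule 2).
/u/ — between /k/ and /k/, in an unstressed syllable — surfaces as [ə] (rule 1).
/k/ (between /u/ and /u/): rule 2 targets it, but not word-initially → unchanged [k].
/u/ meets the environment for rule 1 (in an unstressed syllable) → [ə].
/v/ (between /u/ and /o/): no rule targets it → [v].
/o/ — between /v/ and /ɡ/; rule 1 does not apply here → [o].
/ɡ/ — word-final, word-finally — surfaces as [k] (rule 3).

[kʰəkəˈvok]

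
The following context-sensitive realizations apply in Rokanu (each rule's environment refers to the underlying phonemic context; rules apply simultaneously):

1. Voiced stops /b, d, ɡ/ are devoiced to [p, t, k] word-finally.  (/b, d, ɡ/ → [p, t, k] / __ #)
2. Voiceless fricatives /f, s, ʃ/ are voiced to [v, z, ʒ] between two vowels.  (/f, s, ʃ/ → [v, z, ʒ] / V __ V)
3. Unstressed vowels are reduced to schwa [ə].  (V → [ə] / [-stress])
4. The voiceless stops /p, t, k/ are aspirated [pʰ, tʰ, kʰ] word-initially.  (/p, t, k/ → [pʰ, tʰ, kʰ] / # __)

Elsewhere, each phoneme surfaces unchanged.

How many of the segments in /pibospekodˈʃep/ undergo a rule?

Segments that undergo a rule: /p/ → [pʰ] (rule 4); /i/ → [ə] (rule 3); /o/ → [ə] (rule 3); /e/ → [ə] (rule 3); /o/ → [ə] (rule 3).
All other segments surface unchanged.

5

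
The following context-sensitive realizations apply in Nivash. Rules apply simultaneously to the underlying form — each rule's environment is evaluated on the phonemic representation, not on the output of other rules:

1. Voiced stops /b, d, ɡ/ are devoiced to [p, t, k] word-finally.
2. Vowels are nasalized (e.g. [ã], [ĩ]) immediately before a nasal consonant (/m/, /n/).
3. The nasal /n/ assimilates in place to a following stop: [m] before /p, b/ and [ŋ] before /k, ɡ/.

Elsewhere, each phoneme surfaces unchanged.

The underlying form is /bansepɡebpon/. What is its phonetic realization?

[bãnsepɡebpõn]

/b/ (word-initial) is in the target of rule 1 but the environment (word-finally) is not met → [b].
Rule 2 applies to /a/ (between /b/ and /n/: before a nasal consonant) → [ã].
/n/ (between /a/ and /s/): rule 3 targets it, but not before a labial or velar stop → unchanged [n].
/s/ — not in any rule's target class → [s].
/e/ — between /s/ and /p/; rule 2 does not apply here → [e].
/p/ stays [p].
/ɡ/ (between /p/ and /e/): rule 1 targets it, but not word-finally → unchanged [ɡ].
/e/ (between /ɡ/ and /b/) is in the target of rule 2 but the environment (before a nasal consonant) is not met → [e].
/b/ (between /e/ and /p/) is in the target of rule 1 but the environment (word-finally) is not met → [b].
/p/ — not in any rule's target class → [p].
/o/ — between /p/ and /n/, before a nasal consonant — surfaces as [õ] (rule 2).
/n/ (word-final) is in the target of rule 3 but the environment (before a labial or velar stop) is not met → [n].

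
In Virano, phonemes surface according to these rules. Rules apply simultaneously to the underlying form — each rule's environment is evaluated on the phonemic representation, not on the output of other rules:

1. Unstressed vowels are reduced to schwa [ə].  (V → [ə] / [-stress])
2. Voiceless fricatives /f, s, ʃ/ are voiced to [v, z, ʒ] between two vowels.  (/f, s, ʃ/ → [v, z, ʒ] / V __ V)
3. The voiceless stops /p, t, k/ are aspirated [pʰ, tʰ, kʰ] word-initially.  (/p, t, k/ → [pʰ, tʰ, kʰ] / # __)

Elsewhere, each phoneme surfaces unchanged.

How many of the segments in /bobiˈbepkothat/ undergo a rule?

4

Segments that undergo a rule: /o/ → [ə] (rule 1); /i/ → [ə] (rule 1); /o/ → [ə] (rule 1); /a/ → [ə] (rule 1).
All other segments surface unchanged.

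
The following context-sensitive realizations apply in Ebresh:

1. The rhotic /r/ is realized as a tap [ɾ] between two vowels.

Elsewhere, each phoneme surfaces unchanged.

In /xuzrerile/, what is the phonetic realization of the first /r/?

/r/ — between /z/ and /e/; rule 1 does not apply here → [r].

[r]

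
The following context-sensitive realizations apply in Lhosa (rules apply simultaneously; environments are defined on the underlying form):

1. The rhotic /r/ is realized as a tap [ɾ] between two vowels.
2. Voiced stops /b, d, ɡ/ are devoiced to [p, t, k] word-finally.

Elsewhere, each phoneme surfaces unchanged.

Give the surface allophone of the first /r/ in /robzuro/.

[r]

/r/ (word-initial): rule 1 targets it, but not between two vowels → unchanged [r].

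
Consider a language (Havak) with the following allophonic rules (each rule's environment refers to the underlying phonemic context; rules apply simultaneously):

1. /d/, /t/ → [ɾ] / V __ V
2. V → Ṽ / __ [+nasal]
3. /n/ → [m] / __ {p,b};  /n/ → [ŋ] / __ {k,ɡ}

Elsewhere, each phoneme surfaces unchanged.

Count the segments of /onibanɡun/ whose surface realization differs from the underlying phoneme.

Segments that undergo a rule: /o/ → [õ] (rule 2); /a/ → [ã] (rule 2); /n/ → [ŋ] (rule 3); /u/ → [ũ] (rule 2).
All other segments surface unchanged.

4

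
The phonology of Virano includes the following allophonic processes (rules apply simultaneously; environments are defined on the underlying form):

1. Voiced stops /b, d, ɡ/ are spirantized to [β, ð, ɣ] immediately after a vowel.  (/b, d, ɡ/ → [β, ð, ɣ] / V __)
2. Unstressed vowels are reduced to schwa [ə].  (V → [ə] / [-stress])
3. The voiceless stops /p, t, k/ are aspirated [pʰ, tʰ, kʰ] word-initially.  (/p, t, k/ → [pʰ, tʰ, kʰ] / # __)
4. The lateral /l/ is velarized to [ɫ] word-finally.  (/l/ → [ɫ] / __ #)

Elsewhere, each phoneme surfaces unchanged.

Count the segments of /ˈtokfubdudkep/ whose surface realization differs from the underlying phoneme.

6

Segments that undergo a rule: /t/ → [tʰ] (rule 3); /u/ → [ə] (rule 2); /b/ → [β] (rule 1); /u/ → [ə] (rule 2); /d/ → [ð] (rule 1); /e/ → [ə] (rule 2).
All other segments surface unchanged.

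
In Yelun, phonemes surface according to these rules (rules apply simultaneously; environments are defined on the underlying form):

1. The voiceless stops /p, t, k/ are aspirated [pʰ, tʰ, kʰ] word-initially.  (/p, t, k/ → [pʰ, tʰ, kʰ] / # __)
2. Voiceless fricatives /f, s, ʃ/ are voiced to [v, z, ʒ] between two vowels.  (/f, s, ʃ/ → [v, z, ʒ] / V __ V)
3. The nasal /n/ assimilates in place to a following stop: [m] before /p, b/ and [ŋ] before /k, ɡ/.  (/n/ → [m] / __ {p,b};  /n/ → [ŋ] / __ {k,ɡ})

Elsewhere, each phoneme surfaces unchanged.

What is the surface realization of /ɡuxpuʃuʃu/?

/ɡ/ (word-initial): no rule targets it → [ɡ].
/u/ — not in any rule's target class → [u].
/x/ (between /u/ and /p/): no rule targets it → [x].
/p/ (between /x/ and /u/): rule 1 targets it, but not word-initially → unchanged [p].
/u/ (between /p/ and /ʃ/): no rule targets it → [u].
/ʃ/ (between /u/ and /u/): between two vowels, so rule 2 applies → [ʒ].
/u/ (between /ʃ/ and /ʃ/): no rule targets it → [u].
/ʃ/ — between /u/ and /u/, between two vowels — surfaces as [ʒ] (rule 2).
/u/ — not in any rule's target class → [u].

[ɡuxpuʒuʒu]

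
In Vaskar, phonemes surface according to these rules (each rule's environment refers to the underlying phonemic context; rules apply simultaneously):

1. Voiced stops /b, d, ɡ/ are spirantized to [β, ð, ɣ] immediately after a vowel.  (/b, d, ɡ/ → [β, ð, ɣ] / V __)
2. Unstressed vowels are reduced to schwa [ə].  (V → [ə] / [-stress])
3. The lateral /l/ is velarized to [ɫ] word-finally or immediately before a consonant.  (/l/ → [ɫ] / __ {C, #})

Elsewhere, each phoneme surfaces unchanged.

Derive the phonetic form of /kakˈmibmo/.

[kəkˈmiβmə]

/k/ stays [k].
/a/ meets the environment for rule 2 (in an unstressed syllable) → [ə].
/k/ stays [k].
/m/ stays [m].
/i/ — between /m/ and /b/; rule 2 does not apply here → [i].
/b/ meets the environment for rule 1 (immediately after a vowel) → [β].
/m/ (between /b/ and /o/): no rule targets it → [m].
/o/ (word-final) occurs in an unstressed syllable → [ə] by rule 2.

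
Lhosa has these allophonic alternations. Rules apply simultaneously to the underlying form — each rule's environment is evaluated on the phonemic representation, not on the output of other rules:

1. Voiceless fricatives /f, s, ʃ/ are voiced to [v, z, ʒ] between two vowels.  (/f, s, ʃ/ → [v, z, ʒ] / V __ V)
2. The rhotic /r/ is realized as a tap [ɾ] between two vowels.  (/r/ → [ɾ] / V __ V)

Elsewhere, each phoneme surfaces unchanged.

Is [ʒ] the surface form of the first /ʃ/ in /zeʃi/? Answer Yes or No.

/ʃ/ (between /e/ and /i/) occurs between two vowels → [ʒ] by rule 1.
The actual realization is [ʒ], which matches [ʒ].

Yes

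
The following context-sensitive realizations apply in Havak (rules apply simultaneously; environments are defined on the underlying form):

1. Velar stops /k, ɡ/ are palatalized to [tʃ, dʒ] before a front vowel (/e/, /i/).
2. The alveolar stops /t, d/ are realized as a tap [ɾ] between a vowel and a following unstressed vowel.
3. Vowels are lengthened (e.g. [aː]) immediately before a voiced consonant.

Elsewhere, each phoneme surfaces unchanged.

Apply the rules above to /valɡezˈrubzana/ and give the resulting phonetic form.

/v/ stays [v].
/a/ (between /v/ and /l/) occurs before a voiced consonant → [aː] by rule 3.
/l/ (between /a/ and /ɡ/) is unaffected → [l].
/ɡ/ (between /l/ and /e/): before a front vowel, so rule 1 applies → [dʒ].
/e/ — between /ɡ/ and /z/, before a voiced consonant — surfaces as [eː] (rule 3).
/z/ — not in any rule's target class → [z].
/r/ (between /z/ and /u/): no rule targets it → [r].
/u/ (between /r/ and /b/): before a voiced consonant, so rule 3 applies → [uː].
/b/ (between /u/ and /z/) is unaffected → [b].
/z/ — not in any rule's target class → [z].
Rule 3 applies to /a/ (between /z/ and /n/: before a voiced consonant) → [aː].
/n/ — not in any rule's target class → [n].
/a/ (word-final) is in the target of rule 3 but the environment (before a voiced consonant) is not met → [a].

[vaːldʒeːzˈruːbzaːna]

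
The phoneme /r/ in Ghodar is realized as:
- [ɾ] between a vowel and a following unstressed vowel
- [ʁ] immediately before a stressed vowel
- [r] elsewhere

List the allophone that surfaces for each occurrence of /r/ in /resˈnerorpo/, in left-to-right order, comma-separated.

Occurrence 1 (position 1): no conditioning environment matches → elsewhere allophone [r].
Occurrence 2 (position 6): between a vowel and a following unstressed vowel → [ɾ].
Occurrence 3 (position 8): no conditioning environment matches → elsewhere allophone [r].

[r], [ɾ], [r]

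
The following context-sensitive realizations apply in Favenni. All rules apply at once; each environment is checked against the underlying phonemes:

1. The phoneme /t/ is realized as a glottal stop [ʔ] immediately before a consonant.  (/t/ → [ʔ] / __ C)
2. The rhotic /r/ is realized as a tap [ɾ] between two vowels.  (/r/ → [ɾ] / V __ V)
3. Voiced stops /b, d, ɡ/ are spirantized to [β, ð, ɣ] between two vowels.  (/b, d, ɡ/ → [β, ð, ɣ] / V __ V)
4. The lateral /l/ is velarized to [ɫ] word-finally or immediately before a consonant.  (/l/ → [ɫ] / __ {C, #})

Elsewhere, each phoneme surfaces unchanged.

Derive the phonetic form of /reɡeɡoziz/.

/r/ — word-initial; rule 2 does not apply here → [r].
/e/ — not in any rule's target class → [e].
/ɡ/ — between /e/ and /e/, between two vowels — surfaces as [ɣ] (rule 3).
/e/ — not in any rule's target class → [e].
/ɡ/ (between /e/ and /o/) occurs between two vowels → [ɣ] by rule 3.
/o/ (between /ɡ/ and /z/) is unaffected → [o].
/z/ (between /o/ and /i/): no rule targets it → [z].
/i/ (between /z/ and /z/) is unaffected → [i].
/z/ — not in any rule's target class → [z].

[reɣeɣoziz]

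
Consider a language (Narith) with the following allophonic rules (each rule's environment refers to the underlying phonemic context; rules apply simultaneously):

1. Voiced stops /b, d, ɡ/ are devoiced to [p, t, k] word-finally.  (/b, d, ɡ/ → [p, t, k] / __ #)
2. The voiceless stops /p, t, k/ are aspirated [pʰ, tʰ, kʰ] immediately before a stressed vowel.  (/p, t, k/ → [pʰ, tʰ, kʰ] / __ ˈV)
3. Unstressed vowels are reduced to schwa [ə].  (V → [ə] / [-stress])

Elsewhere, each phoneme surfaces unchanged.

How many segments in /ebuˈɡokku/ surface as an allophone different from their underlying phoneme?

Segments that undergo a rule: /e/ → [ə] (rule 3); /u/ → [ə] (rule 3); /u/ → [ə] (rule 3).
All other segments surface unchanged.

3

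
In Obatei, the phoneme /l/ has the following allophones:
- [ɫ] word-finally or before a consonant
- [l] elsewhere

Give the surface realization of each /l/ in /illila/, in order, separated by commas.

[ɫ], [l], [l]

Occurrence 1 (position 2): word-finally or before a consonant → [ɫ].
Occurrence 2 (position 3): no conditioning environment matches → elsewhere allophone [l].
Occurrence 3 (position 5): no conditioning environment matches → elsewhere allophone [l].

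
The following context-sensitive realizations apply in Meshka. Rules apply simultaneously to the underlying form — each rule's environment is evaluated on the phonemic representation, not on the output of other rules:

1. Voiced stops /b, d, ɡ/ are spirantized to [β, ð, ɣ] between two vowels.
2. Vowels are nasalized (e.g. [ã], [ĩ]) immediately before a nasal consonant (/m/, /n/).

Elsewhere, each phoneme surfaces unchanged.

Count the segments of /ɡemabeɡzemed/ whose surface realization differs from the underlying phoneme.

Segments that undergo a rule: /e/ → [ẽ] (rule 2); /b/ → [β] (rule 1); /e/ → [ẽ] (rule 2).
All other segments surface unchanged.

3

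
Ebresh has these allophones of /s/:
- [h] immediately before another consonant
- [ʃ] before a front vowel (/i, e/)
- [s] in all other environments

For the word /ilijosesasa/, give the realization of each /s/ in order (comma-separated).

[ʃ], [s], [s]

Occurrence 1 (position 6): before a front vowel (/i, e/) → [ʃ].
Occurrence 2 (position 8): no conditioning environment matches → elsewhere allophone [s].
Occurrence 3 (position 10): no conditioning environment matches → elsewhere allophone [s].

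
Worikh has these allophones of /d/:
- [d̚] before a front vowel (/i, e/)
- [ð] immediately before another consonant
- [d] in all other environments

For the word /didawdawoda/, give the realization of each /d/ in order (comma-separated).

[d̚], [d], [d], [d]

Occurrence 1 (position 1): before a front vowel (/i, e/) → [d̚].
Occurrence 2 (position 3): no conditioning environment matches → elsewhere allophone [d].
Occurrence 3 (position 6): no conditioning environment matches → elsewhere allophone [d].
Occurrence 4 (position 10): no conditioning environment matches → elsewhere allophone [d].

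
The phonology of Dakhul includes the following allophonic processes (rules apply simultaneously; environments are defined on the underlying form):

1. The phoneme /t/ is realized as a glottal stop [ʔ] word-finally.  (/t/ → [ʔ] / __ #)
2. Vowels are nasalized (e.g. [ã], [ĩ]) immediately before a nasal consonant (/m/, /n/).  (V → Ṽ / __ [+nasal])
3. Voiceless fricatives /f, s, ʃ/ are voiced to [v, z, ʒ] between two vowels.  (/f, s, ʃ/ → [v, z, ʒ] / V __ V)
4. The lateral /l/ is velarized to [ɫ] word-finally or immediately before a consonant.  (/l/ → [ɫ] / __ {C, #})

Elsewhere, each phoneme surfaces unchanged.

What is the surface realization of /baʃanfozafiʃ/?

[baʒãnfozaviʃ]

/b/ — not in any rule's target class → [b].
/a/ (between /b/ and /ʃ/): rule 2 targets it, but not before a nasal consonant → unchanged [a].
/ʃ/ meets the environment for rule 3 (between two vowels) → [ʒ].
/a/ meets the environment for rule 2 (before a nasal consonant) → [ã].
/n/ (between /a/ and /f/): no rule targets it → [n].
/f/ (between /n/ and /o/) is in the target of rule 3 but the environment (between two vowels) is not met → [f].
/o/ — between /f/ and /z/; rule 2 does not apply here → [o].
/z/ (between /o/ and /a/) is unaffected → [z].
/a/ (between /z/ and /f/): rule 2 targets it, but not before a nasal consonant → unchanged [a].
/f/ (between /a/ and /i/) occurs between two vowels → [v] by rule 3.
/i/ (between /f/ and /ʃ/) is in the target of rule 2 but the environment (before a nasal consonant) is not met → [i].
/ʃ/ (word-final): rule 3 targets it, but not between two vowels → unchanged [ʃ].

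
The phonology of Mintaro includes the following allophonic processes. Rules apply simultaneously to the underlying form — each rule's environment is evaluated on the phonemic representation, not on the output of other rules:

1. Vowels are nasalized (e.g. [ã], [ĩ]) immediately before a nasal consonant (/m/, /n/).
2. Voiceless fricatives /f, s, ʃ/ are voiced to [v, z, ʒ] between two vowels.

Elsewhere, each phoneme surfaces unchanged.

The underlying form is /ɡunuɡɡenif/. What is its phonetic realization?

[ɡũnuɡɡẽnif]

/u/ (between /ɡ/ and /n/) occurs before a nasal consonant → [ũ] by rule 1.
/u/ (between /n/ and /ɡ/) is in the target of rule 1 but the environment (before a nasal consonant) is not met → [u].
/e/ (between /ɡ/ and /n/) occurs before a nasal consonant → [ẽ] by rule 1.
/i/ (between /n/ and /f/) fails the environment for rule 1, so it stays [i].
/f/ (word-final) fails the environment for rule 2, so it stays [f].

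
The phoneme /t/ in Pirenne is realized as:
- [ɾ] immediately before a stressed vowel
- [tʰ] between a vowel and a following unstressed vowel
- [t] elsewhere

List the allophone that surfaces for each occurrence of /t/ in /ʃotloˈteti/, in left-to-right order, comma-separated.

Occurrence 1 (position 3): no conditioning environment matches → elsewhere allophone [t].
Occurrence 2 (position 6): immediately before a stressed vowel → [ɾ].
Occurrence 3 (position 8): between a vowel and a following unstressed vowel → [tʰ].

[t], [ɾ], [tʰ]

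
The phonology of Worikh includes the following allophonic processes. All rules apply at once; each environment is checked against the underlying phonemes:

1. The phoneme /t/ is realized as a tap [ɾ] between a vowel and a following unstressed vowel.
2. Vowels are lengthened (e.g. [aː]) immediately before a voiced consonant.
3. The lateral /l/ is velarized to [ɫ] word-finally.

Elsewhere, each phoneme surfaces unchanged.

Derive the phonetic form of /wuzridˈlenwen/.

[wuːzriːdˈleːnweːn]

/w/ stays [w].
Rule 2 applies to /u/ (between /w/ and /z/: before a voiced consonant) → [uː].
/z/ (between /u/ and /r/): no rule targets it → [z].
/r/ — not in any rule's target class → [r].
Rule 2 applies to /i/ (between /r/ and /d/: before a voiced consonant) → [iː].
/d/ stays [d].
/l/ (between /d/ and /e/) fails the environment for rule 3, so it stays [l].
/e/ — between /l/ and /n/, before a voiced consonant — surfaces as [eː] (rule 2).
/n/ (between /e/ and /w/): no rule targets it → [n].
/w/ stays [w].
/e/ meets the environment for rule 2 (before a voiced consonant) → [eː].
/n/ (word-final) is unaffected → [n].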